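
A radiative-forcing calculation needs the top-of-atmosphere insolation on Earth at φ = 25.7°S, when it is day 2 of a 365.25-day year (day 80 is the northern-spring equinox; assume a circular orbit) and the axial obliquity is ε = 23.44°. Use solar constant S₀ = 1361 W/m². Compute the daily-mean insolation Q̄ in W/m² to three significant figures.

Q̄ ≈ 482 W/m²

Solar longitude: λ_s = 360° × (2 − 80)/365.25 = -76.879°, i.e. -76.879° + 360° = 283.121°.
sin δ = sin 23.44° × sin 283.121° = -0.38740, so δ = -22.793°.
cos H₀ = −tan(-25.7°) tan(-22.793°) = -0.2022, H₀ = 1.7744 rad.
Bracket: H₀ sin φ sin δ + cos φ cos δ sin H₀ = 1.7744×-0.43366×-0.38740 + 0.90108×0.92191×0.97934 = 0.298099 + 0.813552 = 1.111651.
Q̄ = (S₀/π) × [bracket] = (1361/π) × 1.111651 = 481.6 W/m².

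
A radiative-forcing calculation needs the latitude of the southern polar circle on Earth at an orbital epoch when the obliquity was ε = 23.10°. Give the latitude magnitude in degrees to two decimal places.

66.90°

The polar circle is the lowest latitude that experiences at least one full rotation of continuous darkness at the northern-summer solstice; it lies at |φ| = 90° − ε = 90° − 23.10° = 66.90°.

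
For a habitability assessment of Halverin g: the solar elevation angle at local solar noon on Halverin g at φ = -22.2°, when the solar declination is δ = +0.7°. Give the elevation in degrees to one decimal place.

At local noon the hour angle is zero, so the zenith angle equals |φ − δ| = |-22.2° − (+0.700°)| = 22.900°.
Elevation = 90° − 22.900° = 67.1°.

67.1°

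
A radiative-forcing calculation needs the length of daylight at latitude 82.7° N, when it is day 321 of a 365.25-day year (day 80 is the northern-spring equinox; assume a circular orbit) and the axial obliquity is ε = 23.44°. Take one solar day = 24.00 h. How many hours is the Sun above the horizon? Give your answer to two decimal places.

0.00 h

Solar longitude: λ_s = 360° × (321 − 80)/365.25 = 237.536°.
sin δ = sin 23.44° × sin 237.536° = -0.33563, so δ = -19.611°.
cos H₀ = −tan φ · tan δ = 2.7813 ≥ 1, so the Sun never rises (polar night) and H₀ = 0.
Daylight = 2H₀/(2π) × 24.00 h = (0.0000/π) × 24.00 = 0.00 h.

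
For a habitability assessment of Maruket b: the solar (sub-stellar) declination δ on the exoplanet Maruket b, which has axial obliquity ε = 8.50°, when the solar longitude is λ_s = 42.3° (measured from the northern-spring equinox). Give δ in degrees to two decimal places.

δ = +5.71°

sin δ = sin ε · sin λ_s = sin 8.50° × sin 42.3° = 0.099478.
δ = arcsin(0.099478) = +5.71°.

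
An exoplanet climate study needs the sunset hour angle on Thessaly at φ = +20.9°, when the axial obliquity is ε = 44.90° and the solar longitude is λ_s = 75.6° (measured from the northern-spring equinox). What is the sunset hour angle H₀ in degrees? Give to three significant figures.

H₀ = 111°

Solar declination: sin δ = sin ε · sin λ_s = sin 44.90° × sin 75.6° = 0.68370, so δ = +43.133°.
cos H₀ = −tan φ · tan δ = −tan(+20.9°) × tan(+43.133°) = -0.3578, so H₀ = 1.9367 rad = 110.96°.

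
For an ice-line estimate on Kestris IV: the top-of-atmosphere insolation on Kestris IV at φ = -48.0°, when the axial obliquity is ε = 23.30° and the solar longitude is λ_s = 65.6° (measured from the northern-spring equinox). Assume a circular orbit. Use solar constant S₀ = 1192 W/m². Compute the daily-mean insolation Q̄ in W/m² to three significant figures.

Solar declination: sin δ = sin ε · sin λ_s = sin 23.30° × sin 65.6° = 0.36022, so δ = +21.114°.
cos H₀ = −tan(-48.0°) tan(+21.114°) = 0.4289, H₀ = 1.1276 rad.
Bracket: H₀ sin φ sin δ + cos φ cos δ sin H₀ = 1.1276×-0.74314×0.36022 + 0.66913×0.93287×0.90338 = -0.301852 + 0.563900 = 0.262048.
Q̄ = (S₀/π) × [bracket] = (1192/π) × 0.262048 = 99.43 W/m².

Q̄ ≈ 99.4 W/m²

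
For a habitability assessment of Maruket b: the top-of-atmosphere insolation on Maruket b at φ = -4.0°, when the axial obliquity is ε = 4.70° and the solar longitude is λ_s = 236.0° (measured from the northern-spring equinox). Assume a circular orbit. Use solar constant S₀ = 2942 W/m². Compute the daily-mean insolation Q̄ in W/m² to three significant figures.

Q̄ ≈ 939 W/m²

Solar declination: sin δ = sin ε · sin λ_s = sin 4.70° × sin 236.0° = -0.06793, so δ = -3.895°.
cos H₀ = −tan(-4.0°) tan(-3.895°) = -0.0048, H₀ = 1.5756 rad.
Bracket: H₀ sin φ sin δ + cos φ cos δ sin H₀ = 1.5756×-0.06976×-0.06793 + 0.99756×0.99769×0.99999 = 0.007466 + 0.995246 = 1.002712.
Q̄ = (S₀/π) × [bracket] = (2942/π) × 1.002712 = 939.0 W/m².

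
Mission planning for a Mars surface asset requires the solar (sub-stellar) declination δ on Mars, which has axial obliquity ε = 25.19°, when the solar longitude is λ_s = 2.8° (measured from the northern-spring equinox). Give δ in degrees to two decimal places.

δ = +1.19°

sin δ = sin ε · sin λ_s = sin 25.19° × sin 2.8° = 0.020792.
δ = arcsin(0.020792) = +1.19°.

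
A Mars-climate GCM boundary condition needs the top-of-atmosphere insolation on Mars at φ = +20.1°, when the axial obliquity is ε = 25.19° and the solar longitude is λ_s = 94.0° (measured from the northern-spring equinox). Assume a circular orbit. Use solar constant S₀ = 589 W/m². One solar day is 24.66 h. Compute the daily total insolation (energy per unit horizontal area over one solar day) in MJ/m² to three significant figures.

18.2 MJ/m²

Solar declination: sin δ = sin ε · sin λ_s = sin 25.19° × sin 94.0° = 0.42458, so δ = +25.124°.
cos H₀ = −tan(+20.1°) tan(+25.124°) = -0.1716, H₀ = 1.7433 rad.
Bracket: H₀ sin φ sin δ + cos φ cos δ sin H₀ = 1.7433×0.34366×0.42458 + 0.93909×0.90539×0.98516 = 0.254367 + 0.837625 = 1.091992.
Q̄ = (S₀/π) × [bracket] = (589/π) × 1.091992 = 204.73 W/m².
Daily total = Q̄ × 24.66 h × 3600 s/h = 204.73 × 24.66 × 3600 / 10⁶ = 18.18 MJ/m².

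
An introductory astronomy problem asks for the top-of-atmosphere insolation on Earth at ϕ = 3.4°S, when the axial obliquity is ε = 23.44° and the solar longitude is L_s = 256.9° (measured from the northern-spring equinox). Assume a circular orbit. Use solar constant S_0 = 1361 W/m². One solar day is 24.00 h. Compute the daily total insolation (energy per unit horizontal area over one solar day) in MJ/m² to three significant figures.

Solar declination: sin δ = sin ε · sin L_s = sin 23.44° × sin 256.9° = -0.38744, so δ = -22.795°.
cos h₀ = −tan(-3.4°) tan(-22.795°) = -0.0250, h₀ = 1.5958 rad.
Bracket: h₀ sin ϕ sin δ + cos ϕ cos δ sin h₀ = 1.5958×-0.05931×-0.38744 + 0.99824×0.92190×0.99969 = 0.036670 + 0.919992 = 0.956662.
Q̄ = (S_0/π) × [bracket] = (1361/π) × 0.956662 = 414.44 W/m².
Daily total = Q̄ × 24.00 h × 3600 s/h = 414.44 × 24.00 × 3600 / 10⁶ = 35.81 MJ/m².

35.8 MJ/m²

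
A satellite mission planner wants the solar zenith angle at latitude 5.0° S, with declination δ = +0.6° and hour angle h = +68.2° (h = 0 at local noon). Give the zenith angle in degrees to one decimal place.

θ_z = 68.3°

cos θ_z = sin φ sin δ + cos φ cos δ cos h = -0.000913 + 0.369934 = 0.369021.
θ_z = arccos(0.369021) = 68.3°.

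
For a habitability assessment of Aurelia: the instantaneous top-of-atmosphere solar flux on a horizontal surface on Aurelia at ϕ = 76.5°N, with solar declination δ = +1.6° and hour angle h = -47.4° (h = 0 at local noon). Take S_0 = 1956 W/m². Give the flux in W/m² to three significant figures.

cos θ_z = sin ϕ sin δ + cos ϕ cos δ cos h = 0.027150 + 0.157952 = 0.185102.
Flux = S_0 · cos θ_z = 1956 × 0.185102 = 362.1 W/m².

362 W/m²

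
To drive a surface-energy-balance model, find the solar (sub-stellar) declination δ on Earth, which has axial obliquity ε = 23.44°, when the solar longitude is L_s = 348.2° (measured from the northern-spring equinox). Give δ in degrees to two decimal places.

sin δ = sin ε · sin L_s = sin 23.44° × sin 348.2° = -0.081346.
δ = arcsin(-0.081346) = -4.67°.

δ = -4.67°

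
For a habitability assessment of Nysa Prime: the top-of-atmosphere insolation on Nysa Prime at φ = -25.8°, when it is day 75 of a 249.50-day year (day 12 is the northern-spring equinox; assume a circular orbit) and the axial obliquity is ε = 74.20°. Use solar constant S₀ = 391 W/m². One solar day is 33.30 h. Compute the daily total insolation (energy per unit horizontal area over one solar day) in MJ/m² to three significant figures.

0.00 MJ/m²

Solar longitude: λ_s = 360° × (75 − 12)/249.50 = 90.902°.
sin δ = sin 74.20° × sin 90.902° = 0.96210, so δ = +74.175°.
cos H₀ = −tan(-25.8°) tan(+74.175°) = 1.7055 ≥ 1 ⇒ polar night, H₀ = 0 and Q̄ = 0.
Daily total = Q̄ × 33.30 h × 3600 s/h = 0.00 MJ/m².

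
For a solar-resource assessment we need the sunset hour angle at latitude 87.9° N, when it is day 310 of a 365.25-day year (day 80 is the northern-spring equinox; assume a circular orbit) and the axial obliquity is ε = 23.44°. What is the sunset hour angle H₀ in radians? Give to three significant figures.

H₀ = 0.00 rad

Solar longitude: λ_s = 360° × (310 − 80)/365.25 = 226.694°.
sin δ = sin 23.44° × sin 226.694° = -0.28947, so δ = -16.826°.
cos H₀ = −tan φ · tan δ = 8.2474 ≥ 1, so the Sun never rises (polar night) and H₀ = 0.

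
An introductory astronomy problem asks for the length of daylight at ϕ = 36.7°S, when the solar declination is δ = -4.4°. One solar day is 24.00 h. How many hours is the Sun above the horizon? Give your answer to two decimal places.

12.44 h

cos h₀ = −tan ϕ · tan δ = −tan(-36.7°) × tan(-4.400°) = -0.0574, so h₀ = 1.6282 rad = 93.29°.
Daylight = 2h₀/(2π) × 24.00 h = (1.6282/π) × 24.00 = 12.44 h.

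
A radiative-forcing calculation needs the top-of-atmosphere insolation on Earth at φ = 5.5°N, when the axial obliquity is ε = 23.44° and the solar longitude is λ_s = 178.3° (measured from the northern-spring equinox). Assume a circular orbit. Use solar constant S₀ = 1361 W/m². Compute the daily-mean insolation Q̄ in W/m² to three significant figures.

Solar declination: sin δ = sin ε · sin λ_s = sin 23.44° × sin 178.3° = 0.01180, so δ = +0.676°.
cos H₀ = −tan(+5.5°) tan(+0.676°) = -0.0011, H₀ = 1.5719 rad.
Bracket: H₀ sin φ sin δ + cos φ cos δ sin H₀ = 1.5719×0.09585×0.01180 + 0.99540×0.99993×1.00000 = 0.001778 + 0.995330 = 0.997108.
Q̄ = (S₀/π) × [bracket] = (1361/π) × 0.997108 = 432.0 W/m².

Q̄ ≈ 432 W/m²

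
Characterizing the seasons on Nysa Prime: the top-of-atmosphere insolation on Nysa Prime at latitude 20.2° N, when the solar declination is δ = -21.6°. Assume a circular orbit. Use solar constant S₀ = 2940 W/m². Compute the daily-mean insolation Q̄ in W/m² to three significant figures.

Q̄ ≈ 638 W/m²

cos H₀ = −tan(+20.2°) tan(-21.600°) = 0.1457, H₀ = 1.4246 rad.
Bracket: H₀ sin φ sin δ + cos φ cos δ sin H₀ = 1.4246×0.34530×-0.36812 + 0.93849×0.92978×0.98933 = -0.181084 + 0.863279 = 0.682195.
Q̄ = (S₀/π) × [bracket] = (2940/π) × 0.682195 = 638.4 W/m².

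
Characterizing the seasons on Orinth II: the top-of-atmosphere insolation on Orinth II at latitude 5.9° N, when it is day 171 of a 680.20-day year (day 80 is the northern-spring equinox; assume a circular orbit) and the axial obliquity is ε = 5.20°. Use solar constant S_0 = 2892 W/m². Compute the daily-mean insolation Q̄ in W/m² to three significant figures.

Solar longitude: L_s = 360° × (171 − 80)/680.20 = 48.162°.
sin δ = sin 5.20° × sin 48.162° = 0.06752, so δ = +3.872°.
cos h₀ = −tan(+5.9°) tan(+3.872°) = -0.0070, h₀ = 1.5778 rad.
Bracket: h₀ sin ϕ sin δ + cos ϕ cos δ sin h₀ = 1.5778×0.10279×0.06752 + 0.99470×0.99772×0.99998 = 0.010951 + 0.992412 = 1.003363.
Q̄ = (S_0/π) × [bracket] = (2892/π) × 1.003363 = 923.6 W/m².

Q̄ ≈ 924 W/m²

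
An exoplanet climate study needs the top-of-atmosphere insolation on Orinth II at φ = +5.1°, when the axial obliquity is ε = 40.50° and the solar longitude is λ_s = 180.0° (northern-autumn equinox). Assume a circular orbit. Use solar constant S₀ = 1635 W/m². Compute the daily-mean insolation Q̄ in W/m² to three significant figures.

Q̄ ≈ 518 W/m²

Solar declination: sin δ = sin ε · sin λ_s = sin 40.50° × sin 180.0° = 0.00000, so δ = +0.000°.
cos H₀ = −tan(+5.1°) tan(+0.000°) = -0.0000, H₀ = 1.5708 rad.
Bracket: H₀ sin φ sin δ + cos φ cos δ sin H₀ = 1.5708×0.08889×0.00000 + 0.99604×1.00000×1.00000 = 0.000000 + 0.996040 = 0.996040.
Q̄ = (S₀/π) × [bracket] = (1635/π) × 0.996040 = 518.4 W/m².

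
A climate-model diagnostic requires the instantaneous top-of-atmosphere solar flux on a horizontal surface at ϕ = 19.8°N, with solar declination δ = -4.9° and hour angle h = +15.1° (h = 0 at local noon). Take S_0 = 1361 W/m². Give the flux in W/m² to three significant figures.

1.19e+03 W/m²

cos θ_z = sin ϕ sin δ + cos ϕ cos δ cos h = -0.028934 + 0.905075 = 0.876141.
Flux = S_0 · cos θ_z = 1361 × 0.876141 = 1192 W/m².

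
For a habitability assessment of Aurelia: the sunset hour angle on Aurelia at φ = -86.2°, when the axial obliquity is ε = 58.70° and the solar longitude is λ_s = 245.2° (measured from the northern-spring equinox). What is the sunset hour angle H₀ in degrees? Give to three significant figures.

Solar declination: sin δ = sin ε · sin λ_s = sin 58.70° × sin 245.2° = -0.77566, so δ = -50.865°.
Sunrise equation: cos H₀ = −tan φ · tan δ = -18.5028 ≤ −1, so the host star never sets (polar day) and H₀ = π.

H₀ = 180°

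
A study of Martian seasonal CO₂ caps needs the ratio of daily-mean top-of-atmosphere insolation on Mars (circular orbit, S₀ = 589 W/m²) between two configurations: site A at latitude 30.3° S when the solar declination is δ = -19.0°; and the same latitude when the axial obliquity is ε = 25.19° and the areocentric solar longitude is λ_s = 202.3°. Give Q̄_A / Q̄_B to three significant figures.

Q̄_A / Q̄_B ≈ 1.11

— Configuration A (φ=-30.3°):
cos H₀ = −tan(-30.3°) tan(-19.000°) = -0.2012, H₀ = 1.7734 rad.
Bracket: H₀ sin φ sin δ + cos φ cos δ sin H₀ = 1.7734×-0.50453×-0.32557 + 0.86340×0.94552×0.97955 = 0.291298 + 0.799667 = 1.090965.
Q̄ = (S₀/π) × [bracket] = (589/π) × 1.090965 = 204.54 W/m².
— Configuration B (φ=-30.3°):
sin δ = sin 25.19° × sin 202.3° = -0.16150, so δ = -9.294°.
cos H₀ = −tan(-30.3°) tan(-9.294°) = -0.0956, H₀ = 1.6666 rad.
Bracket: H₀ sin φ sin δ + cos φ cos δ sin H₀ = 1.6666×-0.50453×-0.16150 + 0.86340×0.98687×0.99542 = 0.135797 + 0.848161 = 0.983958.
Q̄ = (S₀/π) × [bracket] = (589/π) × 0.983958 = 184.48 W/m².
Ratio Q̄_A / Q̄_B = 204.54 / 184.48 = 1.109.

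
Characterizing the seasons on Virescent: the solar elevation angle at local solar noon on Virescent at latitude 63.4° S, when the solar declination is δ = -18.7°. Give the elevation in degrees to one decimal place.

At local noon the hour angle is zero, so the zenith angle equals |ϕ − δ| = |-63.4° − (-18.700°)| = 44.700°.
Elevation = 90° − 44.700° = 45.3°.

45.3°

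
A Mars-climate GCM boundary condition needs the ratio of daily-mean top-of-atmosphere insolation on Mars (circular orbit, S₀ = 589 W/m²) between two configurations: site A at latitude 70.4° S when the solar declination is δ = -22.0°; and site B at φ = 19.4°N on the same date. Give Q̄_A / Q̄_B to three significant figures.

— Configuration A (φ=-70.4°):
cos H₀ = −tan(-70.4°) tan(-22.000°) = -1.1346 ≤ −1 ⇒ polar day, H₀ = π.
Bracket: H₀ sin φ sin δ + cos φ cos δ sin H₀ = 3.1416×-0.94206×-0.37461 + 0.33545×0.92718×0.00000 = 1.108687 + 0.000000 = 1.108687.
Q̄ = (S₀/π) × [bracket] = (589/π) × 1.108687 = 207.86 W/m².
— Configuration B (φ=+19.4°):
cos H₀ = −tan(+19.4°) tan(-22.000°) = 0.1423, H₀ = 1.4280 rad.
Bracket: H₀ sin φ sin δ + cos φ cos δ sin H₀ = 1.4280×0.33216×-0.37461 + 0.94322×0.92718×0.98983 = -0.177687 + 0.865641 = 0.687954.
Q̄ = (S₀/π) × [bracket] = (589/π) × 0.687954 = 128.98 W/m².
Ratio Q̄_A / Q̄_B = 207.86 / 128.98 = 1.612.

Q̄_A / Q̄_B ≈ 1.61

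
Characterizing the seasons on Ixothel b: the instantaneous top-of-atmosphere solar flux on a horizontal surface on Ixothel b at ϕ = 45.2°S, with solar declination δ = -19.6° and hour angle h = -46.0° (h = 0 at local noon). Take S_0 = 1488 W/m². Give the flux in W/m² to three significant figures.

cos θ_z = sin ϕ sin δ + cos ϕ cos δ cos h = 0.238027 + 0.461118 = 0.699145.
Flux = S_0 · cos θ_z = 1488 × 0.699145 = 1040 W/m².

1.04e+03 W/m²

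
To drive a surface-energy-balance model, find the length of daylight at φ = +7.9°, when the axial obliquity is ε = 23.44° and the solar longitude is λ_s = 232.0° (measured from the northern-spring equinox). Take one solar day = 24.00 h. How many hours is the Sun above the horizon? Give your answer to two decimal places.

11.65 h

Solar declination: sin δ = sin ε · sin λ_s = sin 23.44° × sin 232.0° = -0.31346, so δ = -18.268°.
cos H₀ = −tan φ · tan δ = −tan(+7.9°) × tan(-18.268°) = 0.0458, so H₀ = 1.5250 rad = 87.37°.
Daylight = 2H₀/(2π) × 24.00 h = (1.5250/π) × 24.00 = 11.65 h.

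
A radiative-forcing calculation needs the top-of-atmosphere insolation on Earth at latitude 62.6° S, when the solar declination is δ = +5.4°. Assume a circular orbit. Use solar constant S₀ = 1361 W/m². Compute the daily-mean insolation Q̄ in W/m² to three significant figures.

Q̄ ≈ 145 W/m²

cos H₀ = −tan(-62.6°) tan(+5.400°) = 0.1824, H₀ = 1.3874 rad.
Bracket: H₀ sin φ sin δ + cos φ cos δ sin H₀ = 1.3874×-0.88782×0.09411 + 0.46020×0.99556×0.98323 = -0.115921 + 0.450473 = 0.334552.
Q̄ = (S₀/π) × [bracket] = (1361/π) × 0.334552 = 144.9 W/m².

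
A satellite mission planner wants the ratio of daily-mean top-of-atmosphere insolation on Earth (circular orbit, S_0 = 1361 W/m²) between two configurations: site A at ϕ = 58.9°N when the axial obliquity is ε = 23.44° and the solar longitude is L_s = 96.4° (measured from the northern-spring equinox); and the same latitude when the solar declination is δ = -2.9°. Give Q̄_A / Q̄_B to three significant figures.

— Configuration A (ϕ=+58.9°):
Solar declination: sin δ = sin ε · sin L_s = sin 23.44° × sin 96.4° = 0.39531, so δ = +23.285°.
cos h₀ = −tan(+58.9°) tan(+23.285°) = -0.7134, h₀ = 2.3652 rad.
Bracket: h₀ sin ϕ sin δ + cos ϕ cos δ sin h₀ = 2.3652×0.85627×0.39531 + 0.51653×0.91855×0.70074 = 0.800602 + 0.332472 = 1.133074.
Q̄ = (S_0/π) × [bracket] = (1361/π) × 1.133074 = 490.87 W/m².
— Configuration B (ϕ=+58.9°):
cos h₀ = −tan(+58.9°) tan(-2.900°) = 0.0840, h₀ = 1.4867 rad.
Bracket: h₀ sin ϕ sin δ + cos ϕ cos δ sin h₀ = 1.4867×0.85627×-0.05059 + 0.51653×0.99872×0.99647 = -0.064402 + 0.514048 = 0.449646.
Q̄ = (S_0/π) × [bracket] = (1361/π) × 0.449646 = 194.80 W/m².
Ratio Q̄_A / Q̄_B = 490.87 / 194.80 = 2.520.

Q̄_A / Q̄_B ≈ 2.52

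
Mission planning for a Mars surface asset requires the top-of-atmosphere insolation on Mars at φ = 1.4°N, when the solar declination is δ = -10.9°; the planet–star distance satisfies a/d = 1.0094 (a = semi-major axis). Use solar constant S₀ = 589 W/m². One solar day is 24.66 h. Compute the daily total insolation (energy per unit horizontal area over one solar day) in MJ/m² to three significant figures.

cos H₀ = −tan(+1.4°) tan(-10.900°) = 0.0047, H₀ = 1.5661 rad.
Bracket: H₀ sin φ sin δ + cos φ cos δ sin H₀ = 1.5661×0.02443×-0.18910 + 0.99970×0.98196×0.99999 = -0.007235 + 0.981656 = 0.974421.
Inverse-square distance factor (a/d)² = 1.0094² = 1.018888.
Q̄ = (S₀/π) × 1.018888 × [bracket] = (589/π) × 1.018888 × 0.974421 = 186.14 W/m².
Daily total = Q̄ × 24.66 h × 3600 s/h = 186.14 × 24.66 × 3600 / 10⁶ = 16.52 MJ/m².

16.5 MJ/m²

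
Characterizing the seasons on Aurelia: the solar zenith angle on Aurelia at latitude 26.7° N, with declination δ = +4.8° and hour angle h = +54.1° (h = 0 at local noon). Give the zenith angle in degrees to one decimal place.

θ_z = 56.0°

cos θ_z = sin φ sin δ + cos φ cos δ cos h = 0.037598 + 0.522011 = 0.559609.
θ_z = arccos(0.559609) = 56.0°.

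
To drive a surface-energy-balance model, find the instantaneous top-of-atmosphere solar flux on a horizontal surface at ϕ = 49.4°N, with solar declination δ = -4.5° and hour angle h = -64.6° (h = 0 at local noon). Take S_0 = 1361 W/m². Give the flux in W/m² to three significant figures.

298 W/m²

cos θ_z = sin ϕ sin δ + cos ϕ cos δ cos h = -0.059572 + 0.278279 = 0.218707.
Flux = S_0 · cos θ_z = 1361 × 0.218707 = 297.7 W/m².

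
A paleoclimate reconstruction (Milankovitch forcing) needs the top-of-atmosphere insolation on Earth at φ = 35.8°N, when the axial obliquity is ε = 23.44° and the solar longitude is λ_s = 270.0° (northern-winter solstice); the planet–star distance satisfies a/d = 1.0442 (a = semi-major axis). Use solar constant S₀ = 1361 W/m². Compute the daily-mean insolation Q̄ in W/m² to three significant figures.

Q̄ ≈ 196 W/m²

Solar declination: sin δ = sin ε · sin λ_s = sin 23.44° × sin 270.0° = -0.39779, so δ = -23.440°.
cos H₀ = −tan(+35.8°) tan(-23.440°) = 0.3127, H₀ = 1.2528 rad.
Bracket: H₀ sin φ sin δ + cos φ cos δ sin H₀ = 1.2528×0.58496×-0.39779 + 0.81106×0.91748×0.94985 = -0.291516 + 0.706813 = 0.415297.
Inverse-square distance factor (a/d)² = 1.0442² = 1.090354.
Q̄ = (S₀/π) × 1.090354 × [bracket] = (1361/π) × 1.090354 × 0.415297 = 196.2 W/m².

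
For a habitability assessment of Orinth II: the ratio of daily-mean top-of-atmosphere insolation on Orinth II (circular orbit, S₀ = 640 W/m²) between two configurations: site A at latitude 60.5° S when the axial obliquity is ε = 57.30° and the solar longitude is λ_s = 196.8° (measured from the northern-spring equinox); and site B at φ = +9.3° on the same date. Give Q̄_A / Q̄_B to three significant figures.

Q̄_A / Q̄_B ≈ 0.957

— Configuration A (φ=-60.5°):
Solar declination: sin δ = sin ε · sin λ_s = sin 57.30° × sin 196.8° = -0.24322, so δ = -14.077°.
cos H₀ = −tan(-60.5°) tan(-14.077°) = -0.4432, H₀ = 2.0300 rad.
Bracket: H₀ sin φ sin δ + cos φ cos δ sin H₀ = 2.0300×-0.87036×-0.24322 + 0.49242×0.96997×0.89642 = 0.429729 + 0.428159 = 0.857888.
Q̄ = (S₀/π) × [bracket] = (640/π) × 0.857888 = 174.77 W/m².
— Configuration B (φ=+9.3°):
cos H₀ = −tan(+9.3°) tan(-14.077°) = 0.0411, H₀ = 1.5297 rad.
Bracket: H₀ sin φ sin δ + cos φ cos δ sin H₀ = 1.5297×0.16160×-0.24322 + 0.98686×0.96997×0.99916 = -0.060124 + 0.956421 = 0.896297.
Q̄ = (S₀/π) × [bracket] = (640/π) × 0.896297 = 182.59 W/m².
Ratio Q̄_A / Q̄_B = 174.77 / 182.59 = 0.9572.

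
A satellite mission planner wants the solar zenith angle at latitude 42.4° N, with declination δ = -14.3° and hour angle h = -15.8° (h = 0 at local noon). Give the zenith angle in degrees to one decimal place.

cos θ_z = sin φ sin δ + cos φ cos δ cos h = -0.166552 + 0.688539 = 0.521987.
θ_z = arccos(0.521987) = 58.5°.

θ_z = 58.5°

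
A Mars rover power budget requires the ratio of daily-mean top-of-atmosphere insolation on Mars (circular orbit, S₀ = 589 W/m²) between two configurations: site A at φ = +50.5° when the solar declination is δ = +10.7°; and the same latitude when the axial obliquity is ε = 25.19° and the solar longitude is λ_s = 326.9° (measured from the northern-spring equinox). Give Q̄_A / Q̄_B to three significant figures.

— Configuration A (φ=+50.5°):
cos H₀ = −tan(+50.5°) tan(+10.700°) = -0.2292, H₀ = 1.8021 rad.
Bracket: H₀ sin φ sin δ + cos φ cos δ sin H₀ = 1.8021×0.77162×0.18567 + 0.63608×0.98261×0.97338 = 0.258181 + 0.608381 = 0.866562.
Q̄ = (S₀/π) × [bracket] = (589/π) × 0.866562 = 162.47 W/m².
— Configuration B (φ=+50.5°):
Solar declination: sin δ = sin ε · sin λ_s = sin 25.19° × sin 326.9° = -0.23243, so δ = -13.440°.
cos H₀ = −tan(+50.5°) tan(-13.440°) = 0.2899, H₀ = 1.2767 rad.
Bracket: H₀ sin φ sin δ + cos φ cos δ sin H₀ = 1.2767×0.77162×-0.23243 + 0.63608×0.97261×0.95706 = -0.228973 + 0.592093 = 0.363120.
Q̄ = (S₀/π) × [bracket] = (589/π) × 0.363120 = 68.079 W/m².
Ratio Q̄_A / Q̄_B = 162.47 / 68.079 = 2.386.

Q̄_A / Q̄_B ≈ 2.39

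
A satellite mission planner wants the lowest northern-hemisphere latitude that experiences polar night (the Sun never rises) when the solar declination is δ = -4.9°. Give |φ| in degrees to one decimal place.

Polar night requires cos H₀ = −tan φ tan δ ≥ 1, i.e. tan φ tan δ ≤ −1.
The boundary is |tan φ| · |tan δ| = 1, so |φ| = 90° − |δ| = 90° − 4.9° = 85.1° in the northern hemisphere.

|φ| = 85.1°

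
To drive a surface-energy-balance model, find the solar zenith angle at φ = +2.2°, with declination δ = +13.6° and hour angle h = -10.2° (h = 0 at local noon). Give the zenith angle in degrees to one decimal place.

cos θ_z = sin φ sin δ + cos φ cos δ cos h = 0.009027 + 0.955895 = 0.964922.
θ_z = arccos(0.964922) = 15.2°.

θ_z = 15.2°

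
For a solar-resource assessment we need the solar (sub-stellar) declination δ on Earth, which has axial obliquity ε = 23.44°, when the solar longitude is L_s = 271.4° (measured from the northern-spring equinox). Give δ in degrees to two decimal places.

sin δ = sin ε · sin L_s = sin 23.44° × sin 271.4° = -0.397670.
δ = arcsin(-0.397670) = -23.43°.

δ = -23.43°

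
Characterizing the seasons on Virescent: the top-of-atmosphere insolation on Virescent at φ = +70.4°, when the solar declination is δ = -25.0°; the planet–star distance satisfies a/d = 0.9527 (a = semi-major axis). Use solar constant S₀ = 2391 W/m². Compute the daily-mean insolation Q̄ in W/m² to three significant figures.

Q̄ ≈ 0.00 W/m²

cos H₀ = −tan(+70.4°) tan(-25.000°) = 1.3095 ≥ 1 ⇒ polar night, H₀ = 0 and Q̄ = 0.
Inverse-square distance factor (a/d)² = 0.9527² = 0.907637.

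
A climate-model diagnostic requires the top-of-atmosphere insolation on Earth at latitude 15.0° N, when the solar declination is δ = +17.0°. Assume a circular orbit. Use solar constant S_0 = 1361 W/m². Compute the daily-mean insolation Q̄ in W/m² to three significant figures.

cos h₀ = −tan(+15.0°) tan(+17.000°) = -0.0819, h₀ = 1.6528 rad.
Bracket: h₀ sin ϕ sin δ + cos ϕ cos δ sin h₀ = 1.6528×0.25882×0.29237 + 0.96593×0.95630×0.99664 = 0.125069 + 0.920615 = 1.045684.
Q̄ = (S_0/π) × [bracket] = (1361/π) × 1.045684 = 453.0 W/m².

Q̄ ≈ 453 W/m²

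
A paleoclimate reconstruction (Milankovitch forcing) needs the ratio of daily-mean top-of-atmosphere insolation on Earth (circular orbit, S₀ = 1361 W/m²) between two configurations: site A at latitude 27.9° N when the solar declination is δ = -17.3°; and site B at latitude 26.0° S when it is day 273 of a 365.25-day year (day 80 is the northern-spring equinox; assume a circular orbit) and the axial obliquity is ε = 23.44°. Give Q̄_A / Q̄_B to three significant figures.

Q̄_A / Q̄_B ≈ 0.673

— Configuration A (φ=+27.9°):
cos H₀ = −tan(+27.9°) tan(-17.300°) = 0.1649, H₀ = 1.4051 rad.
Bracket: H₀ sin φ sin δ + cos φ cos δ sin H₀ = 1.4051×0.46793×-0.29737 + 0.88377×0.95476×0.98631 = -0.195517 + 0.832237 = 0.636720.
Q̄ = (S₀/π) × [bracket] = (1361/π) × 0.636720 = 275.84 W/m².
— Configuration B (φ=-26.0°):
Solar longitude: λ_s = 360° × (273 − 80)/365.25 = 190.226°.
sin δ = sin 23.44° × sin 190.226° = -0.07062, so δ = -4.050°.
cos H₀ = −tan(-26.0°) tan(-4.050°) = -0.0345, H₀ = 1.6053 rad.
Bracket: H₀ sin φ sin δ + cos φ cos δ sin H₀ = 1.6053×-0.43837×-0.07062 + 0.89879×0.99750×0.99940 = 0.049696 + 0.896005 = 0.945701.
Q̄ = (S₀/π) × [bracket] = (1361/π) × 0.945701 = 409.70 W/m².
Ratio Q̄_A / Q̄_B = 275.84 / 409.70 = 0.6733.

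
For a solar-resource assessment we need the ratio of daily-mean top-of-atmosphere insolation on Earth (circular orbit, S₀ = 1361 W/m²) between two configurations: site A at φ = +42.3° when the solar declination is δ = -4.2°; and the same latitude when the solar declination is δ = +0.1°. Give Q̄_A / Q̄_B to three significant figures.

— Configuration A (φ=+42.3°):
cos H₀ = −tan(+42.3°) tan(-4.200°) = 0.0668, H₀ = 1.5039 rad.
Bracket: H₀ sin φ sin δ + cos φ cos δ sin H₀ = 1.5039×0.67301×-0.07324 + 0.73963×0.99731×0.99776 = -0.074129 + 0.735988 = 0.661859.
Q̄ = (S₀/π) × [bracket] = (1361/π) × 0.661859 = 286.73 W/m².
— Configuration B (φ=+42.3°):
cos H₀ = −tan(+42.3°) tan(+0.100°) = -0.0016, H₀ = 1.5724 rad.
Bracket: H₀ sin φ sin δ + cos φ cos δ sin H₀ = 1.5724×0.67301×0.00175 + 0.73963×1.00000×1.00000 = 0.001852 + 0.739630 = 0.741482.
Q̄ = (S₀/π) × [bracket] = (1361/π) × 0.741482 = 321.22 W/m².
Ratio Q̄_A / Q̄_B = 286.73 / 321.22 = 0.8926.

Q̄_A / Q̄_B ≈ 0.893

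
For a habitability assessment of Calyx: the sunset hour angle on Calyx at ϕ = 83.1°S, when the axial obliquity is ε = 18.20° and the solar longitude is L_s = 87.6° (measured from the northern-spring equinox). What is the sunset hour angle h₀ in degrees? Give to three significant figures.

Solar declination: sin δ = sin ε · sin L_s = sin 18.20° × sin 87.6° = 0.31206, so δ = +18.183°.
cos h₀ = −tan ϕ · tan δ = 2.7143 ≥ 1, so the host star never rises (polar night) and h₀ = 0.

h₀ = 0.00°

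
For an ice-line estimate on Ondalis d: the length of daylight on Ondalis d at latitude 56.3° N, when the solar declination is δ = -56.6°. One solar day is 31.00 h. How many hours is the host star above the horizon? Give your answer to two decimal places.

0.00 h

cos H₀ = −tan φ · tan δ = 2.2740 ≥ 1, so the host star never rises (polar night) and H₀ = 0.
Daylight = 2H₀/(2π) × 31.00 h = (0.0000/π) × 31.00 = 0.00 h.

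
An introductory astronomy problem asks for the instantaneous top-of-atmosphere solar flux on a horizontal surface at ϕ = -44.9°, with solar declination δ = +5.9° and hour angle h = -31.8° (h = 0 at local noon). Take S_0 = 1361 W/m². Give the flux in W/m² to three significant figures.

cos θ_z = sin ϕ sin δ + cos ϕ cos δ cos h = -0.072558 + 0.598824 = 0.526266.
Flux = S_0 · cos θ_z = 1361 × 0.526266 = 716.2 W/m².

716 W/m²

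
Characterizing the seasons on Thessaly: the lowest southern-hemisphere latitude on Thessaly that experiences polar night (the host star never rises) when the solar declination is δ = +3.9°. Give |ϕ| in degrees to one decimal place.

Polar night requires cos h₀ = −tan ϕ tan δ ≥ 1, i.e. tan ϕ tan δ ≤ −1.
The boundary is |tan ϕ| · |tan δ| = 1, so |ϕ| = 90° − |δ| = 90° − 3.9° = 86.1° in the southern hemisphere.

|ϕ| = 86.1°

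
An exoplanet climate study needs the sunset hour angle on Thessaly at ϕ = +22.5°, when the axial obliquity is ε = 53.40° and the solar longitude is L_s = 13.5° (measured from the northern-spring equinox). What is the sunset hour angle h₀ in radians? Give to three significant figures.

h₀ = 1.65 rad

Solar declination: sin δ = sin ε · sin L_s = sin 53.40° × sin 13.5° = 0.18741, so δ = +10.802°.
cos h₀ = −tan ϕ · tan δ = −tan(+22.5°) × tan(+10.802°) = -0.0790, so h₀ = 1.6499 rad = 94.53°.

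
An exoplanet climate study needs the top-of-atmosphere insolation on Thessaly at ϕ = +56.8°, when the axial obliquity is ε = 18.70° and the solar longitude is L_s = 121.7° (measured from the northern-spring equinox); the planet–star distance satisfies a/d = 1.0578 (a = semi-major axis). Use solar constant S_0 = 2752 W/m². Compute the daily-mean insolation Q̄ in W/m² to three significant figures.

Solar declination: sin δ = sin ε · sin L_s = sin 18.70° × sin 121.7° = 0.27278, so δ = +15.830°.
cos h₀ = −tan(+56.8°) tan(+15.830°) = -0.4333, h₀ = 2.0189 rad.
Bracket: h₀ sin ϕ sin δ + cos ϕ cos δ sin h₀ = 2.0189×0.83676×0.27278 + 0.54756×0.96208×0.90126 = 0.460817 + 0.474781 = 0.935598.
Inverse-square distance factor (a/d)² = 1.0578² = 1.118941.
Q̄ = (S_0/π) × 1.118941 × [bracket] = (2752/π) × 1.118941 × 0.935598 = 917.1 W/m².

Q̄ ≈ 917 W/m²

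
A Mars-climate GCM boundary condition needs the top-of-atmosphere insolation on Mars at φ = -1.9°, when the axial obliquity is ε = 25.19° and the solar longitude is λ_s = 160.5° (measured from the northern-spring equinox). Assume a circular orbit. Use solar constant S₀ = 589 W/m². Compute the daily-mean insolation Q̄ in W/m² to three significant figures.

Q̄ ≈ 184 W/m²

Solar declination: sin δ = sin ε · sin λ_s = sin 25.19° × sin 160.5° = 0.14208, so δ = +8.168°.
cos H₀ = −tan(-1.9°) tan(+8.168°) = 0.0048, H₀ = 1.5660 rad.
Bracket: H₀ sin φ sin δ + cos φ cos δ sin H₀ = 1.5660×-0.03316×0.14208 + 0.99945×0.98986×0.99999 = -0.007378 + 0.989306 = 0.981928.
Q̄ = (S₀/π) × [bracket] = (589/π) × 0.981928 = 184.1 W/m².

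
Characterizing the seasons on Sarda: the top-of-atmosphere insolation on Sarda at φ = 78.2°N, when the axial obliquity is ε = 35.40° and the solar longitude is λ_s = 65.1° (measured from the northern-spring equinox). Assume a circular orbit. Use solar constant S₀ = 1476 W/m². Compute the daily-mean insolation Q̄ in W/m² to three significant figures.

Solar declination: sin δ = sin ε · sin λ_s = sin 35.40° × sin 65.1° = 0.52543, so δ = +31.697°.
cos H₀ = −tan(+78.2°) tan(+31.697°) = -2.9560 ≤ −1 ⇒ polar day, H₀ = π.
Bracket: H₀ sin φ sin δ + cos φ cos δ sin H₀ = 3.1416×0.97887×0.52543 + 0.20450×0.85083×0.00000 = 1.615812 + 0.000000 = 1.615812.
Q̄ = (S₀/π) × [bracket] = (1476/π) × 1.615812 = 759.1 W/m².

Q̄ ≈ 759 W/m²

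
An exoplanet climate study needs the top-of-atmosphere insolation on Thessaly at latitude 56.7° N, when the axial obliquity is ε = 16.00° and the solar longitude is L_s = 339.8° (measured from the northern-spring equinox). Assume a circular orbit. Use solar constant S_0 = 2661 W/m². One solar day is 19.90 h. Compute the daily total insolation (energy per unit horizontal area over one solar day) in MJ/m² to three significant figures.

25.9 MJ/m²

Solar declination: sin δ = sin ε · sin L_s = sin 16.00° × sin 339.8° = -0.09518, so δ = -5.462°.
cos h₀ = −tan(+56.7°) tan(-5.462°) = 0.1456, h₀ = 1.4247 rad.
Bracket: h₀ sin ϕ sin δ + cos ϕ cos δ sin h₀ = 1.4247×0.83581×-0.09518 + 0.54902×0.99546×0.98935 = -0.113338 + 0.540707 = 0.427369.
Q̄ = (S_0/π) × [bracket] = (2661/π) × 0.427369 = 361.99 W/m².
Daily total = Q̄ × 19.90 h × 3600 s/h = 361.99 × 19.90 × 3600 / 10⁶ = 25.93 MJ/m².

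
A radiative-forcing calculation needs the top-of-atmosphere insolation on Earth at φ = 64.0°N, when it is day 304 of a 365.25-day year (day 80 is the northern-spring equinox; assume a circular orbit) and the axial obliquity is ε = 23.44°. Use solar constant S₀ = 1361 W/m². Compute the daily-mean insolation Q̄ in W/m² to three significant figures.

Q̄ ≈ 53.2 W/m²

Solar longitude: λ_s = 360° × (304 − 80)/365.25 = 220.780°.
sin δ = sin 23.44° × sin 220.780° = -0.25982, so δ = -15.059°.
cos H₀ = −tan(+64.0°) tan(-15.059°) = 0.5517, H₀ = 0.9864 rad.
Bracket: H₀ sin φ sin δ + cos φ cos δ sin H₀ = 0.9864×0.89879×-0.25982 + 0.43837×0.96566×0.83407 = -0.230348 + 0.353075 = 0.122727.
Q̄ = (S₀/π) × [bracket] = (1361/π) × 0.122727 = 53.17 W/m².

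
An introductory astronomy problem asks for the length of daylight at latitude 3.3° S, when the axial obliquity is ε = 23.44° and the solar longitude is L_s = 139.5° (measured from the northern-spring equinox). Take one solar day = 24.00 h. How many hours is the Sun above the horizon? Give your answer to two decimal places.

Solar declination: sin δ = sin ε · sin L_s = sin 23.44° × sin 139.5° = 0.25834, so δ = +14.972°.
cos h₀ = −tan ϕ · tan δ = −tan(-3.3°) × tan(+14.972°) = 0.0154, so h₀ = 1.5554 rad = 89.12°.
Daylight = 2h₀/(2π) × 24.00 h = (1.5554/π) × 24.00 = 11.88 h.

11.88 h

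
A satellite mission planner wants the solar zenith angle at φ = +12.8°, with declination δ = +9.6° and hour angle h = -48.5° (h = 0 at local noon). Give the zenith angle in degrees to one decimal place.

θ_z = 47.6°

cos θ_z = sin φ sin δ + cos φ cos δ cos h = 0.036947 + 0.637105 = 0.674052.
θ_z = arccos(0.674052) = 47.6°.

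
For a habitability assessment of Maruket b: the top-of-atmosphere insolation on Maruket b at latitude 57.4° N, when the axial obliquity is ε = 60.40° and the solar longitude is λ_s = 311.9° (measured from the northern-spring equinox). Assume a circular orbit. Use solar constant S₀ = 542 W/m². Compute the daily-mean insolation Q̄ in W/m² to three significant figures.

Solar declination: sin δ = sin ε · sin λ_s = sin 60.40° × sin 311.9° = -0.64718, so δ = -40.329°.
cos H₀ = −tan(+57.4°) tan(-40.329°) = 1.3274 ≥ 1 ⇒ polar night, H₀ = 0 and Q̄ = 0.

Q̄ ≈ 0.00 W/m²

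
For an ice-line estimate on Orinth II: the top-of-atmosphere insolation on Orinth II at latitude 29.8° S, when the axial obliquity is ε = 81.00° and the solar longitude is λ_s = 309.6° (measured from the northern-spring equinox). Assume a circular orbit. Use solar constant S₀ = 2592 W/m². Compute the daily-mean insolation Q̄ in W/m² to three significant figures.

Q̄ ≈ 1.06e+03 W/m²

Solar declination: sin δ = sin ε · sin λ_s = sin 81.00° × sin 309.6° = -0.76103, so δ = -49.555°.
cos H₀ = −tan(-29.8°) tan(-49.555°) = -0.6719, H₀ = 2.3075 rad.
Bracket: H₀ sin φ sin δ + cos φ cos δ sin H₀ = 2.3075×-0.49697×-0.76103 + 0.86777×0.64872×0.74069 = 0.872717 + 0.416964 = 1.289681.
Q̄ = (S₀/π) × [bracket] = (2592/π) × 1.289681 = 1064 W/m².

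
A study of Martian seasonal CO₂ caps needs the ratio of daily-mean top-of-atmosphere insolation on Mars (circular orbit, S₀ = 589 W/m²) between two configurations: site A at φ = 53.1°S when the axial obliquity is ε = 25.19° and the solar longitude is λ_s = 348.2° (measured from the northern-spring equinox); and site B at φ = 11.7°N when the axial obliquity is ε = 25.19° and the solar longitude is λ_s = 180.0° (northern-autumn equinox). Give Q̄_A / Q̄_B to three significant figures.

Q̄_A / Q̄_B ≈ 0.727

— Configuration A (φ=-53.1°):
Solar declination: sin δ = sin ε · sin λ_s = sin 25.19° × sin 348.2° = -0.08704, so δ = -4.993°.
cos H₀ = −tan(-53.1°) tan(-4.993°) = -0.1164, H₀ = 1.6874 rad.
Bracket: H₀ sin φ sin δ + cos φ cos δ sin H₀ = 1.6874×-0.79968×-0.08704 + 0.60042×0.99621×0.99321 = 0.117450 + 0.594083 = 0.711533.
Q̄ = (S₀/π) × [bracket] = (589/π) × 0.711533 = 133.40 W/m².
— Configuration B (φ=+11.7°):
Solar declination: sin δ = sin ε · sin λ_s = sin 25.19° × sin 180.0° = 0.00000, so δ = +0.000°.
cos H₀ = −tan(+11.7°) tan(+0.000°) = -0.0000, H₀ = 1.5708 rad.
Bracket: H₀ sin φ sin δ + cos φ cos δ sin H₀ = 1.5708×0.20279×0.00000 + 0.97922×1.00000×1.00000 = 0.000000 + 0.979220 = 0.979220.
Q̄ = (S₀/π) × [bracket] = (589/π) × 0.979220 = 183.59 W/m².
Ratio Q̄_A / Q̄_B = 133.40 / 183.59 = 0.7266.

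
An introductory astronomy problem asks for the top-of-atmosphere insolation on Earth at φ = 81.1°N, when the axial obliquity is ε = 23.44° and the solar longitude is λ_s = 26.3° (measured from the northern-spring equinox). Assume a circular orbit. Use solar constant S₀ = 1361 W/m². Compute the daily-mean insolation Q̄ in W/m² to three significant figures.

Q̄ ≈ 237 W/m²

Solar declination: sin δ = sin ε · sin λ_s = sin 23.44° × sin 26.3° = 0.17625, so δ = +10.151°.
cos H₀ = −tan(+81.1°) tan(+10.151°) = -1.1434 ≤ −1 ⇒ polar day, H₀ = π.
Bracket: H₀ sin φ sin δ + cos φ cos δ sin H₀ = 3.1416×0.98796×0.17625 + 0.15471×0.98435×0.00000 = 0.547040 + 0.000000 = 0.547040.
Q̄ = (S₀/π) × [bracket] = (1361/π) × 0.547040 = 237.0 W/m².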